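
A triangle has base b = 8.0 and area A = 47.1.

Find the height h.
A = ½·b·h  ⇒  h = 2A/b = 2·47.1/8.0 = 94.2/8.0 ≈ 11.775

h = 11.78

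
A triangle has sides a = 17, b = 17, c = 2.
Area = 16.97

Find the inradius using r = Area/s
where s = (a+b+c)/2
s = (17 + 17 + 2)/2 = 36/2 = 18
r = Area/s = 16.97/18 ≈ 0.942778

r = 0.9428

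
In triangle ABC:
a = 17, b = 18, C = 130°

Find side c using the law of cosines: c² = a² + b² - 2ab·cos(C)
c² = 17² + 18² − 2·17·18·cos(130°)
cos(130°) ≈ -0.642788
c² ≈ 289 + 324 − 612·(-0.642788) ≈ 613 + 393.386 ≈ 1006.39
c ≈ √1006.39 ≈ 31.7236

c = 31.72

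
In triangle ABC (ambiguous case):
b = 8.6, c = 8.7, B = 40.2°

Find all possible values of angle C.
b/sin(B) = c/sin(C)  ⇒  sin(C) = c·sin(B)/b = 8.7·sin(40.2°)/8.6
sin(40.2°) ≈ 0.645458
sin(C) ≈ 8.7·0.645458/8.6 ≈ 5.61548/8.6 ≈ 0.652963
Candidate 1: C₁ = arcsin(0.652963) ≈ 40.7654°  →  A = 180° − 40.2° − 40.7654° ≈ 99.0346° > 0, valid
Candidate 2: C₂ = 180° − C₁ ≈ 139.235°  →  A = 180° − 40.2° − 139.235° ≈ 0.565374° > 0, valid

C = 40.77° or C = 139.2° (two solutions)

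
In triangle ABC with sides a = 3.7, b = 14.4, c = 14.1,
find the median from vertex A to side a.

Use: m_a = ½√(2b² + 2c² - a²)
m_a = ½√(2·14.4² + 2·14.1² − 3.7²) = ½√(2·207.36 + 2·198.81 − 13.69) = ½√(414.72 + 397.62 − 13.69) = ½√798.65
√798.65 ≈ 28.2604, so m_a ≈ 14.1302

m_a = 14.13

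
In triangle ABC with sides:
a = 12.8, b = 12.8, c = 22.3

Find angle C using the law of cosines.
c² = a² + b² − 2ab·cos(C)  ⇒  cos(C) = (a² + b² − c²)/(2ab)
cos(C) = (12.8² + 12.8² − 22.3²)/(2·12.8·12.8) = (163.84 + 163.84 − 497.29)/327.68 = -169.61/327.68 ≈ -0.517609
C = arccos(-0.517609) ≈ 121.172°

C = 121.2°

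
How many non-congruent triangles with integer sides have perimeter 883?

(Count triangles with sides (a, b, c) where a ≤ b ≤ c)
Let a ≤ b ≤ c with a + b + c = 883. The only binding inequality is a + b > c, i.e. 883 − c > c, so c < 883/2; and c ≥ 883/3 since c is the largest side.
So 295 ≤ c ≤ 441. For each c, b runs from ⌈(883 − c)/2⌉ up to c (then a = 883 − b − c satisfies 1 ≤ a ≤ b automatically), giving c − ⌈(883 − c)/2⌉ + 1 choices.
Summing over c: 2 + 3 + 5 + 6 + … + 219 + 221  (147 terms, c = 295, …, 441) = 16354
Check (closed form: nearest integer to p²/48 for even p, (p+3)²/48 for odd p): (883+3)²/48 = 886²/48 = 784996/48 ≈ 16354.08 → 16354

16354 triangles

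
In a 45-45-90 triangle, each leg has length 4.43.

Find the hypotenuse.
In a 45-45-90 triangle the sides are in ratio 1 : 1 : √2, so hypotenuse = leg·√2.
Hypotenuse = 4.43·√2 ≈ 4.43·1.41421 ≈ 6.26497

Hypotenuse = 4.43√2 = 6.265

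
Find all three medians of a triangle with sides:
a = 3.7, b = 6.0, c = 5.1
Median formula: m_a = ½√(2b² + 2c² − a²) (and cyclically). a² = 13.69, b² = 36, c² = 26.01.
m_a = ½√(2·36 + 2·26.01 − 13.69) = ½√110.33 ≈ ½·10.5038 ≈ 5.2519
m_b = ½√(2·13.69 + 2·26.01 − 36) = ½√43.4 ≈ ½·6.58787 ≈ 3.29393
m_c = ½√(2·13.69 + 2·36 − 26.01) = ½√73.37 ≈ ½·8.56563 ≈ 4.28281

m_a = 5.252, m_b = 3.294, m_c = 4.283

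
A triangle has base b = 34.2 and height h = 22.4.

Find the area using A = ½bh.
A = ½·b·h = ½·34.2·22.4 = ½·766.08 = 383.04

Area = 383.04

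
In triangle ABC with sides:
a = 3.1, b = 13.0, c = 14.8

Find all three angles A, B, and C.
Law of cosines for each angle (a² = 9.61, b² = 169, c² = 219.04):
cos(A) = (b² + c² − a²)/(2bc) = (169 + 219.04 − 9.61)/(2·13.0·14.8) = 378.43/384.8 ≈ 0.983446  ⇒  A ≈ 10.4398°
cos(B) = (a² + c² − b²)/(2ac) = (9.61 + 219.04 − 169)/(2·3.1·14.8) = 59.65/91.76 ≈ 0.650065  ⇒  B ≈ 49.4535°
cos(C) = (a² + b² − c²)/(2ab) = (9.61 + 169 − 219.04)/(2·3.1·13.0) = -40.43/80.6 ≈ -0.501613  ⇒  C ≈ 120.107°
Check: A + B + C ≈ 180°

A = 10.44°, B = 49.45°, C = 120.1°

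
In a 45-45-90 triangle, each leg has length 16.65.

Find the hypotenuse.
In a 45-45-90 triangle the sides are in ratio 1 : 1 : √2, so hypotenuse = leg·√2.
Hypotenuse = 16.65·√2 ≈ 16.65·1.41421 ≈ 23.5467

Hypotenuse = 16.65√2 = 23.55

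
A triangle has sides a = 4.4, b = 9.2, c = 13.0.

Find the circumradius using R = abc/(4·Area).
First find the area with Heron's formula.
s = (4.4 + 9.2 + 13.0)/2 = 13.3
Area = √(s(s−a)(s−b)(s−c)) = √(13.3·8.9·4.1·0.3) ≈ √145.595 ≈ 12.0663
abc = 4.4·9.2·13.0 = 526.24
R = abc/(4·Area) ≈ 526.24/(4·12.0663) = 526.24/48.2651 ≈ 10.9031

R = 10.9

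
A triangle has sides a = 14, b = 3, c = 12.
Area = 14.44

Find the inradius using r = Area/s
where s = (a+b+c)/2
s = (14 + 3 + 12)/2 = 29/2 = 14.5
r = Area/s = 14.44/14.5 ≈ 0.995862

r = 0.9959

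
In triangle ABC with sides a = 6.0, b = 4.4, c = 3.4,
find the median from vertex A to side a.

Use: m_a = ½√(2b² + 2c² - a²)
m_a = ½√(2·4.4² + 2·3.4² − 6.0²) = ½√(2·19.36 + 2·11.56 − 36) = ½√(38.72 + 23.12 − 36) = ½√25.84
√25.84 ≈ 5.08331, so m_a ≈ 2.54165

m_a = 2.542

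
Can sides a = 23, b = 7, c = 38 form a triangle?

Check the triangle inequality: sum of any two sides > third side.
a + b vs c: 23 + 7 = 30 ≤ 38  ✗
a + c vs b: 23 + 38 = 61 > 7  ✓
b + c vs a: 7 + 38 = 45 > 23  ✓

No: 23 + 7 = 30 is not > 38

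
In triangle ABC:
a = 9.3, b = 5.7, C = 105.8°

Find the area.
Two sides and the included angle (SAS): A = ½·a·b·sin(C) = ½·9.3·5.7·sin(105.8°)
sin(105.8°) ≈ 0.962218
A ≈ ½·53.01·0.962218 = 26.505·0.962218 ≈ 25.5036

Area = 25.5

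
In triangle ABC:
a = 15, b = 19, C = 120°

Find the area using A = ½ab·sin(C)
A = ½·a·b·sin(C) = ½·15·19·sin(120°)
sin(120°) ≈ 0.866025
A ≈ ½·285·0.866025 = 142.5·0.866025 ≈ 123.409

Area = 123.4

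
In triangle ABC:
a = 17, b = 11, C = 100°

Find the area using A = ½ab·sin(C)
A = ½·a·b·sin(C) = ½·17·11·sin(100°)
sin(100°) ≈ 0.984808
A ≈ ½·187·0.984808 = 93.5·0.984808 ≈ 92.0795

Area = 92.08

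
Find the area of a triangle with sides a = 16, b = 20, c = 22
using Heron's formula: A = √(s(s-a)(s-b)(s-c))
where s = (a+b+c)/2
s = (16 + 20 + 22)/2 = 58/2 = 29
s − a = 13, s − b = 9, s − c = 7
s(s−a)(s−b)(s−c) = 29·13·9·7 = 23751
Area = √23751 ≈ 154.114

s = 29.0, Area = 154.1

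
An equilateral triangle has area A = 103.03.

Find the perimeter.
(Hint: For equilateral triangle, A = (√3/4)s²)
A = (√3/4)s²  ⇒  s² = 4A/√3 = 4·103.03/√3 = 412.12/1.73205 ≈ 237.938
s ≈ √237.938 ≈ 15.4252
Perimeter = 3s ≈ 3·15.4252 ≈ 46.2757

Perimeter = 46.28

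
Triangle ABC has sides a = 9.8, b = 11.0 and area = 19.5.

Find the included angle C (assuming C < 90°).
Area = ½·a·b·sin(C)  ⇒  sin(C) = 2·Area/(a·b) = 2·19.5/(9.8·11.0) = 39/107.8 ≈ 0.361781
C = arcsin(0.361781) ≈ 21.2096° (taking the acute solution since C < 90°)

C = 21.21°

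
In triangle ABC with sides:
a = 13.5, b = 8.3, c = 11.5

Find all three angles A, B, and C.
Law of cosines for each angle (a² = 182.25, b² = 68.89, c² = 132.25):
cos(A) = (b² + c² − a²)/(2bc) = (68.89 + 132.25 − 182.25)/(2·8.3·11.5) = 18.89/190.9 ≈ 0.0989523  ⇒  A ≈ 84.3212°
cos(B) = (a² + c² − b²)/(2ac) = (182.25 + 132.25 − 68.89)/(2·13.5·11.5) = 245.61/310.5 ≈ 0.791014  ⇒  B ≈ 37.7196°
cos(C) = (a² + b² − c²)/(2ab) = (182.25 + 68.89 − 132.25)/(2·13.5·8.3) = 118.89/224.1 ≈ 0.530522  ⇒  C ≈ 57.9593°
Check: A + B + C ≈ 180°

A = 84.32°, B = 37.72°, C = 57.96°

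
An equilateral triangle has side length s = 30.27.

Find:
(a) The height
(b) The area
(a) The height splits the triangle into two 30-60-90 halves: h = s·√3/2 = 30.27·1.73205/2 ≈ 52.4292/2 ≈ 26.2146
(b) Area = (√3/4)·s² = (√3/4)·30.27² = (√3/4)·916.2729 ≈ 0.433013·916.2729 ≈ 396.758

Height = 26.21, Area = 396.8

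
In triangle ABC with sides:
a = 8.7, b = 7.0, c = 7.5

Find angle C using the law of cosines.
c² = a² + b² − 2ab·cos(C)  ⇒  cos(C) = (a² + b² − c²)/(2ab)
cos(C) = (8.7² + 7.0² − 7.5²)/(2·8.7·7.0) = (75.69 + 49 − 56.25)/121.8 = 68.44/121.8 ≈ 0.561905
C = arccos(0.561905) ≈ 55.8124°

C = 55.81°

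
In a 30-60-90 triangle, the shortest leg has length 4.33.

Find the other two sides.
In a 30-60-90 triangle the sides are in ratio 1 : √3 : 2 (short leg : long leg : hypotenuse).
Long leg = 4.33·√3 ≈ 4.33·1.73205 ≈ 7.49978
Hypotenuse = 2·4.33 = 8.66

Long leg = 4.33√3 = 7.5, Hypotenuse = 8.66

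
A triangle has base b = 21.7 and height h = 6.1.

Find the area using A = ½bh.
A = ½·b·h = ½·21.7·6.1 = ½·132.37 = 66.185

Area = 66.185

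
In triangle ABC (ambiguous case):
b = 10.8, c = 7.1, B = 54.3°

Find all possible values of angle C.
b/sin(B) = c/sin(C)  ⇒  sin(C) = c·sin(B)/b = 7.1·sin(54.3°)/10.8
sin(54.3°) ≈ 0.812084
sin(C) ≈ 7.1·0.812084/10.8 ≈ 5.76579/10.8 ≈ 0.53387
Candidate 1: C₁ = arcsin(0.53387) ≈ 32.2673°  →  A = 180° − 54.3° − 32.2673° ≈ 93.4327° > 0, valid
Candidate 2: C₂ = 180° − C₁ ≈ 147.733°  →  A = 180° − 54.3° − 147.733° ≈ -22.0327° ≤ 0, not a valid triangle

C = 32.27° (one solution)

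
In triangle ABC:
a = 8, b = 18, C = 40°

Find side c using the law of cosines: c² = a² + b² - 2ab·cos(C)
c² = 8² + 18² − 2·8·18·cos(40°)
cos(40°) ≈ 0.766044
c² ≈ 64 + 324 − 288·(0.766044) ≈ 388 − 220.621 ≈ 167.379
c ≈ √167.379 ≈ 12.9375

c = 12.94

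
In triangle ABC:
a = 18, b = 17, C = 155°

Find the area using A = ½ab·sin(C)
A = ½·a·b·sin(C) = ½·18·17·sin(155°)
sin(155°) ≈ 0.422618
A ≈ ½·306·0.422618 = 153·0.422618 ≈ 64.6606

Area = 64.66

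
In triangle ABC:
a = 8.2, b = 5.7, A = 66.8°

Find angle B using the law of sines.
a/sin(A) = b/sin(B)  ⇒  sin(B) = b·sin(A)/a = 5.7·sin(66.8°)/8.2
sin(66.8°) ≈ 0.919135
sin(B) ≈ 5.7·0.919135/8.2 ≈ 5.23907/8.2 ≈ 0.638911
B = arcsin(0.638911) ≈ 39.7107°
(Since b ≤ a we need B ≤ A, so the obtuse alternative 180° − 39.7107° ≈ 140.289° is rejected.)

B = 39.71°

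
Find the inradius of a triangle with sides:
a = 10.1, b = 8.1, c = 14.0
r = Area/s where s is the semi-perimeter.
s = (10.1 + 8.1 + 14.0)/2 = 32.2/2 = 16.1
Area = √(s(s−a)(s−b)(s−c)) = √(16.1·6·8·2.1) ≈ √1622.88 ≈ 40.285
r ≈ 40.285/16.1 ≈ 2.50217

r = 2.502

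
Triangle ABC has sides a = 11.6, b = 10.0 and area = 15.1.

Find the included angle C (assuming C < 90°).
Area = ½·a·b·sin(C)  ⇒  sin(C) = 2·Area/(a·b) = 2·15.1/(11.6·10.0) = 30.2/116 ≈ 0.260345
C = arcsin(0.260345) ≈ 15.0905° (taking the acute solution since C < 90°)

C = 15.09°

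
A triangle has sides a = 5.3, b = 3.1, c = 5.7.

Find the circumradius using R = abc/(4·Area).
First find the area with Heron's formula.
s = (5.3 + 3.1 + 5.7)/2 = 7.05
Area = √(s(s−a)(s−b)(s−c)) = √(7.05·1.75·3.95·1.35) ≈ √65.7897 ≈ 8.11109
abc = 5.3·3.1·5.7 = 93.651
R = abc/(4·Area) ≈ 93.651/(4·8.11109) = 93.651/32.4443 ≈ 2.88651

R = 2.887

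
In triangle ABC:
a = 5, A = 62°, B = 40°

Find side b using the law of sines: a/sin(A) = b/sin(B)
a/sin(A) = b/sin(B)  ⇒  b = a·sin(B)/sin(A) = 5·sin(40°)/sin(62°)
sin(40°) ≈ 0.642788, sin(62°) ≈ 0.882948
b ≈ 5·0.642788/0.882948 ≈ 3.21394/0.882948 ≈ 3.64001

b = 3.64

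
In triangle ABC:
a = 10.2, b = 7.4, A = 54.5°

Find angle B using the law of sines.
a/sin(A) = b/sin(B)  ⇒  sin(B) = b·sin(A)/a = 7.4·sin(54.5°)/10.2
sin(54.5°) ≈ 0.814116
sin(B) ≈ 7.4·0.814116/10.2 ≈ 6.02445/10.2 ≈ 0.590633
B = arcsin(0.590633) ≈ 36.2019°
(Since b ≤ a we need B ≤ A, so the obtuse alternative 180° − 36.2019° ≈ 143.798° is rejected.)

B = 36.2°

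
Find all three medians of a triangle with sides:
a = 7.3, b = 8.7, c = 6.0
Median formula: m_a = ½√(2b² + 2c² − a²) (and cyclically). a² = 53.29, b² = 75.69, c² = 36.
m_a = ½√(2·75.69 + 2·36 − 53.29) = ½√170.09 ≈ ½·13.0419 ≈ 6.52093
m_b = ½√(2·53.29 + 2·36 − 75.69) = ½√102.89 ≈ ½·10.1435 ≈ 5.07174
m_c = ½√(2·53.29 + 2·75.69 − 36) = ½√221.96 ≈ ½·14.8983 ≈ 7.44916

m_a = 6.521, m_b = 5.072, m_c = 7.449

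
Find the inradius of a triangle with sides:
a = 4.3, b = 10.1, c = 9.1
r = Area/s where s is the semi-perimeter.
s = (4.3 + 10.1 + 9.1)/2 = 23.5/2 = 11.75
Area = √(s(s−a)(s−b)(s−c)) = √(11.75·7.45·1.65·2.65) ≈ √382.758 ≈ 19.5642
r ≈ 19.5642/11.75 ≈ 1.66504

r = 1.665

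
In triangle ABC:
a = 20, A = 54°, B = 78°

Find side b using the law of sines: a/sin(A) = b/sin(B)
a/sin(A) = b/sin(B)  ⇒  b = a·sin(B)/sin(A) = 20·sin(78°)/sin(54°)
sin(78°) ≈ 0.978148, sin(54°) ≈ 0.809017
b ≈ 20·0.978148/0.809017 ≈ 19.563/0.809017 ≈ 24.1811

b = 24.18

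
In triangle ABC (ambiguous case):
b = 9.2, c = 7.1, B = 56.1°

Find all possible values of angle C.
b/sin(B) = c/sin(C)  ⇒  sin(C) = c·sin(B)/b = 7.1·sin(56.1°)/9.2
sin(56.1°) ≈ 0.830012
sin(C) ≈ 7.1·0.830012/9.2 ≈ 5.89309/9.2 ≈ 0.640553
Candidate 1: C₁ = arcsin(0.640553) ≈ 39.8331°  →  A = 180° − 56.1° − 39.8331° ≈ 84.0669° > 0, valid
Candidate 2: C₂ = 180° − C₁ ≈ 140.167°  →  A = 180° − 56.1° − 140.167° ≈ -16.2669° ≤ 0, not a valid triangle

C = 39.83° (one solution)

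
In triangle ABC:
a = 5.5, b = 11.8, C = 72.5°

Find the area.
Two sides and the included angle (SAS): A = ½·a·b·sin(C) = ½·5.5·11.8·sin(72.5°)
sin(72.5°) ≈ 0.953717
A ≈ ½·64.9·0.953717 = 32.45·0.953717 ≈ 30.9481

Area = 30.95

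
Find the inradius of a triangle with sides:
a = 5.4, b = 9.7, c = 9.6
r = Area/s where s is the semi-perimeter.
s = (5.4 + 9.7 + 9.6)/2 = 24.7/2 = 12.35
Area = √(s(s−a)(s−b)(s−c)) = √(12.35·6.95·2.65·2.75) ≈ √625.504 ≈ 25.0101
r ≈ 25.0101/12.35 ≈ 2.02511

r = 2.025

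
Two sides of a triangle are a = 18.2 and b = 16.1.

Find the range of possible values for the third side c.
Triangle inequality: |a − b| < c < a + b
|a − b| = |18.2 − 16.1| = 2.1
a + b = 18.2 + 16.1 = 34.3

2.1 < c < 34.3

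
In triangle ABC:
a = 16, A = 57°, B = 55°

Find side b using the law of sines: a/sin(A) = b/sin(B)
a/sin(A) = b/sin(B)  ⇒  b = a·sin(B)/sin(A) = 16·sin(55°)/sin(57°)
sin(55°) ≈ 0.819152, sin(57°) ≈ 0.838671
b ≈ 16·0.819152/0.838671 ≈ 13.1064/0.838671 ≈ 15.6276

b = 15.63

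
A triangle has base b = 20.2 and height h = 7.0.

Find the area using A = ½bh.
A = ½·b·h = ½·20.2·7.0 = ½·141.4 = 70.7

Area = 70.7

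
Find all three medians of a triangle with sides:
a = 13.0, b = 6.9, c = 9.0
Median formula: m_a = ½√(2b² + 2c² − a²) (and cyclically). a² = 169, b² = 47.61, c² = 81.
m_a = ½√(2·47.61 + 2·81 − 169) = ½√88.22 ≈ ½·9.39255 ≈ 4.69628
m_b = ½√(2·169 + 2·81 − 47.61) = ½√452.39 ≈ ½·21.2695 ≈ 10.6347
m_c = ½√(2·169 + 2·47.61 − 81) = ½√352.22 ≈ ½·18.7675 ≈ 9.38376

m_a = 4.696, m_b = 10.63, m_c = 9.384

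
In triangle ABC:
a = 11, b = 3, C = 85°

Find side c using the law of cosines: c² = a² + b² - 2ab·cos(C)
c² = 11² + 3² − 2·11·3·cos(85°)
cos(85°) ≈ 0.0871557
c² ≈ 121 + 9 − 66·(0.0871557) ≈ 130 − 5.75228 ≈ 124.248
c ≈ √124.248 ≈ 11.1466

c = 11.15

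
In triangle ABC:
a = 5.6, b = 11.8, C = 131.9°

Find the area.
Two sides and the included angle (SAS): A = ½·a·b·sin(C) = ½·5.6·11.8·sin(131.9°)
sin(131.9°) ≈ 0.744312
A ≈ ½·66.08·0.744312 = 33.04·0.744312 ≈ 24.5921

Area = 24.59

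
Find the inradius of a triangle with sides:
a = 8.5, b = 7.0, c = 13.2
r = Area/s where s is the semi-perimeter.
s = (8.5 + 7.0 + 13.2)/2 = 28.7/2 = 14.35
Area = √(s(s−a)(s−b)(s−c)) = √(14.35·5.85·7.35·1.15) ≈ √709.566 ≈ 26.6377
r ≈ 26.6377/14.35 ≈ 1.85628

r = 1.856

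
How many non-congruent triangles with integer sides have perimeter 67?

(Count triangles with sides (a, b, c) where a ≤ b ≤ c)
Let a ≤ b ≤ c with a + b + c = 67. The only binding inequality is a + b > c, i.e. 67 − c > c, so c < 67/2; and c ≥ 67/3 since c is the largest side.
So 23 ≤ c ≤ 33. For each c, b runs from ⌈(67 − c)/2⌉ up to c (then a = 67 − b − c satisfies 1 ≤ a ≤ b automatically), giving c − ⌈(67 − c)/2⌉ + 1 choices.
Summing over c: 2 + 3 + 5 + 6 + 8 + 9 + 11 + 12 + 14 + 15 + 17 = 102
Check (closed form: nearest integer to p²/48 for even p, (p+3)²/48 for odd p): (67+3)²/48 = 70²/48 = 4900/48 ≈ 102.08 → 102

102 triangles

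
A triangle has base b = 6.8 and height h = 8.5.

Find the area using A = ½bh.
A = ½·b·h = ½·6.8·8.5 = ½·57.8 = 28.9

Area = 28.9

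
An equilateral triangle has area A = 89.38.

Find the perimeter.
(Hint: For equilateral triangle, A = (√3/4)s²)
A = (√3/4)s²  ⇒  s² = 4A/√3 = 4·89.38/√3 = 357.52/1.73205 ≈ 206.414
s ≈ √206.414 ≈ 14.3671
Perimeter = 3s ≈ 3·14.3671 ≈ 43.1014

Perimeter = 43.1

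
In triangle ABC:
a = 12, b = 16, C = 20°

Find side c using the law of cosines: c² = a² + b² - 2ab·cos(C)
c² = 12² + 16² − 2·12·16·cos(20°)
cos(20°) ≈ 0.939693
c² ≈ 144 + 256 − 384·(0.939693) ≈ 400 − 360.842 ≈ 39.158
c ≈ √39.158 ≈ 6.25764

c = 6.258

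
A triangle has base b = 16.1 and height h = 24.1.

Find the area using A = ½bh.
A = ½·b·h = ½·16.1·24.1 = ½·388.01 = 194.005

Area = 194.005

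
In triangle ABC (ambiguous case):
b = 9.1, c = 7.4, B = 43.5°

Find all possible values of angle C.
b/sin(B) = c/sin(C)  ⇒  sin(C) = c·sin(B)/b = 7.4·sin(43.5°)/9.1
sin(43.5°) ≈ 0.688355
sin(C) ≈ 7.4·0.688355/9.1 ≈ 5.09382/9.1 ≈ 0.559761
Candidate 1: C₁ = arcsin(0.559761) ≈ 34.0393°  →  A = 180° − 43.5° − 34.0393° ≈ 102.461° > 0, valid
Candidate 2: C₂ = 180° − C₁ ≈ 145.961°  →  A = 180° − 43.5° − 145.961° ≈ -9.4607° ≤ 0, not a valid triangle

C = 34.04° (one solution)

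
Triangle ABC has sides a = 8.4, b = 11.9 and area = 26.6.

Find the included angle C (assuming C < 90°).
Area = ½·a·b·sin(C)  ⇒  sin(C) = 2·Area/(a·b) = 2·26.6/(8.4·11.9) = 53.2/99.96 ≈ 0.532213
C = arcsin(0.532213) ≈ 32.1551° (taking the acute solution since C < 90°)

C = 32.16°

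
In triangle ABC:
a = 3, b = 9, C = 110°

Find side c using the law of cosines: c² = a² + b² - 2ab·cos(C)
c² = 3² + 9² − 2·3·9·cos(110°)
cos(110°) ≈ -0.34202
c² ≈ 9 + 81 − 54·(-0.34202) ≈ 90 + 18.4691 ≈ 108.469
c ≈ √108.469 ≈ 10.4148

c = 10.41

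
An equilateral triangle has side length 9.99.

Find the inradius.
r = Area/s with s the semi-perimeter.
Area = (√3/4)·9.99² = (√3/4)·99.8001 ≈ 0.433013·99.8001 ≈ 43.2147
s = 3·9.99/2 = 14.985
r ≈ 43.2147/14.985 ≈ 2.88386
(Equivalently r = side/(2√3) = 9.99/3.4641 ≈ 2.88386.)

r = 2.884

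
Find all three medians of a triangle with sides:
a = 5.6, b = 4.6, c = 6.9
Median formula: m_a = ½√(2b² + 2c² − a²) (and cyclically). a² = 31.36, b² = 21.16, c² = 47.61.
m_a = ½√(2·21.16 + 2·47.61 − 31.36) = ½√106.18 ≈ ½·10.3044 ≈ 5.15218
m_b = ½√(2·31.36 + 2·47.61 − 21.16) = ½√136.78 ≈ ½·11.6953 ≈ 5.84765
m_c = ½√(2·31.36 + 2·21.16 − 47.61) = ½√57.43 ≈ ½·7.57826 ≈ 3.78913

m_a = 5.152, m_b = 5.848, m_c = 3.789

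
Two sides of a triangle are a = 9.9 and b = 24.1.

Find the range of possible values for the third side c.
Triangle inequality: |a − b| < c < a + b
|a − b| = |9.9 − 24.1| = 14.2
a + b = 9.9 + 24.1 = 34

14.2 < c < 34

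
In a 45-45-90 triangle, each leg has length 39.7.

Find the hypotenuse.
In a 45-45-90 triangle the sides are in ratio 1 : 1 : √2, so hypotenuse = leg·√2.
Hypotenuse = 39.7·√2 ≈ 39.7·1.41421 ≈ 56.1443

Hypotenuse = 39.7√2 = 56.14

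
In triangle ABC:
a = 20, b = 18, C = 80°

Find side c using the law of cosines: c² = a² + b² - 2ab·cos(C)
c² = 20² + 18² − 2·20·18·cos(80°)
cos(80°) ≈ 0.173648
c² ≈ 400 + 324 − 720·(0.173648) ≈ 724 − 125.027 ≈ 598.973
c ≈ √598.973 ≈ 24.4739

c = 24.47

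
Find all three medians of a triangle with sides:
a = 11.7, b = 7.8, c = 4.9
Median formula: m_a = ½√(2b² + 2c² − a²) (and cyclically). a² = 136.89, b² = 60.84, c² = 24.01.
m_a = ½√(2·60.84 + 2·24.01 − 136.89) = ½√32.81 ≈ ½·5.728 ≈ 2.864
m_b = ½√(2·136.89 + 2·24.01 − 60.84) = ½√260.96 ≈ ½·16.1543 ≈ 8.07713
m_c = ½√(2·136.89 + 2·60.84 − 24.01) = ½√371.45 ≈ ½·19.273 ≈ 9.63652

m_a = 2.864, m_b = 8.077, m_c = 9.637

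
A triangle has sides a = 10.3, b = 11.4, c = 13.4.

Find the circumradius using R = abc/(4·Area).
First find the area with Heron's formula.
s = (10.3 + 11.4 + 13.4)/2 = 17.55
Area = √(s(s−a)(s−b)(s−c)) = √(17.55·7.25·6.15·4.15) ≈ √3247.42 ≈ 56.9861
abc = 10.3·11.4·13.4 = 1573.428
R = abc/(4·Area) ≈ 1573.428/(4·56.9861) = 1573.428/227.945 ≈ 6.90268

R = 6.903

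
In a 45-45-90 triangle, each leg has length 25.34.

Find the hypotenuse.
In a 45-45-90 triangle the sides are in ratio 1 : 1 : √2, so hypotenuse = leg·√2.
Hypotenuse = 25.34·√2 ≈ 25.34·1.41421 ≈ 35.8362

Hypotenuse = 25.34√2 = 35.84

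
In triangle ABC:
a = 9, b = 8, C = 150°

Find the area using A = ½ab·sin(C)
A = ½·a·b·sin(C) = ½·9·8·sin(150°)
sin(150°) ≈ 0.5
A ≈ ½·72·0.5 = 36·0.5 ≈ 18

Area = 18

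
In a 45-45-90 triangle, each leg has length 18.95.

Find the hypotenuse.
In a 45-45-90 triangle the sides are in ratio 1 : 1 : √2, so hypotenuse = leg·√2.
Hypotenuse = 18.95·√2 ≈ 18.95·1.41421 ≈ 26.7993

Hypotenuse = 18.95√2 = 26.8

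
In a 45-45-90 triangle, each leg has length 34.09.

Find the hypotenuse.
In a 45-45-90 triangle the sides are in ratio 1 : 1 : √2, so hypotenuse = leg·√2.
Hypotenuse = 34.09·√2 ≈ 34.09·1.41421 ≈ 48.2105

Hypotenuse = 34.09√2 = 48.21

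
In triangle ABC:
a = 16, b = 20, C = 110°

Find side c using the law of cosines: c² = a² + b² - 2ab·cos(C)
c² = 16² + 20² − 2·16·20·cos(110°)
cos(110°) ≈ -0.34202
c² ≈ 256 + 400 − 640·(-0.34202) ≈ 656 + 218.893 ≈ 874.893
c ≈ √874.893 ≈ 29.5786

c = 29.58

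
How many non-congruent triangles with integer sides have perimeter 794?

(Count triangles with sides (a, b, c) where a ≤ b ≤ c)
Let a ≤ b ≤ c with a + b + c = 794. The only binding inequality is a + b > c, i.e. 794 − c > c, so c < 794/2; and c ≥ 794/3 since c is the largest side.
So 265 ≤ c ≤ 396. For each c, b runs from ⌈(794 − c)/2⌉ up to c (then a = 794 − b − c satisfies 1 ≤ a ≤ b automatically), giving c − ⌈(794 − c)/2⌉ + 1 choices.
Summing over c: 1 + 3 + 4 + 6 + … + 196 + 198  (132 terms, c = 265, …, 396) = 13134
Check (closed form: nearest integer to p²/48 for even p, (p+3)²/48 for odd p): 794²/48 = 630436/48 ≈ 13134.08 → 13134

13134 triangles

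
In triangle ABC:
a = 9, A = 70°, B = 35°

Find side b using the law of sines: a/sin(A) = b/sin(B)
a/sin(A) = b/sin(B)  ⇒  b = a·sin(B)/sin(A) = 9·sin(35°)/sin(70°)
sin(35°) ≈ 0.573576, sin(70°) ≈ 0.939693
b ≈ 9·0.573576/0.939693 ≈ 5.16219/0.939693 ≈ 5.49349

b = 5.493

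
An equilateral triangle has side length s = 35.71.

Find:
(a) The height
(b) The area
(a) The height splits the triangle into two 30-60-90 halves: h = s·√3/2 = 35.71·1.73205/2 ≈ 61.8515/2 ≈ 30.9258
(b) Area = (√3/4)·s² = (√3/4)·35.71² = (√3/4)·1275.2041 ≈ 0.433013·1275.2041 ≈ 552.18

Height = 30.93, Area = 552.2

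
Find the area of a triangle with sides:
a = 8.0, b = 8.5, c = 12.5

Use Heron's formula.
s = (8.0 + 8.5 + 12.5)/2 = 29/2 = 14.5
s − a = 6.5, s − b = 6, s − c = 2
s(s−a)(s−b)(s−c) = 14.5·6.5·6·2 ≈ 1131
Area = √1131 ≈ 33.6303

Area = 33.63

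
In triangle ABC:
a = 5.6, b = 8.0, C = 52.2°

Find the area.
Two sides and the included angle (SAS): A = ½·a·b·sin(C) = ½·5.6·8.0·sin(52.2°)
sin(52.2°) ≈ 0.790155
A ≈ ½·44.8·0.790155 = 22.4·0.790155 ≈ 17.6995

Area = 17.7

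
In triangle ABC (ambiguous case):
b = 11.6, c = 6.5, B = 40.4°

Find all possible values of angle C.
b/sin(B) = c/sin(C)  ⇒  sin(C) = c·sin(B)/b = 6.5·sin(40.4°)/11.6
sin(40.4°) ≈ 0.64812
sin(C) ≈ 6.5·0.64812/11.6 ≈ 4.21278/11.6 ≈ 0.363171
Candidate 1: C₁ = arcsin(0.363171) ≈ 21.295°  →  A = 180° − 40.4° − 21.295° ≈ 118.305° > 0, valid
Candidate 2: C₂ = 180° − C₁ ≈ 158.705°  →  A = 180° − 40.4° − 158.705° ≈ -19.105° ≤ 0, not a valid triangle

C = 21.3° (one solution)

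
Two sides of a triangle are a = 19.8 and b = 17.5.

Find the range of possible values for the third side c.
Triangle inequality: |a − b| < c < a + b
|a − b| = |19.8 − 17.5| = 2.3
a + b = 19.8 + 17.5 = 37.3

2.3 < c < 37.3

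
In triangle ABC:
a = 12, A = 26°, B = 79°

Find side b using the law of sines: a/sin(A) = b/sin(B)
a/sin(A) = b/sin(B)  ⇒  b = a·sin(B)/sin(A) = 12·sin(79°)/sin(26°)
sin(79°) ≈ 0.981627, sin(26°) ≈ 0.438371
b ≈ 12·0.981627/0.438371 ≈ 11.7795/0.438371 ≈ 26.8711

b = 26.87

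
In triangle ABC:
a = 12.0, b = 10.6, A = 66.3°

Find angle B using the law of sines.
a/sin(A) = b/sin(B)  ⇒  sin(B) = b·sin(A)/a = 10.6·sin(66.3°)/12.0
sin(66.3°) ≈ 0.915663
sin(B) ≈ 10.6·0.915663/12.0 ≈ 9.70602/12.0 ≈ 0.808835
B = arcsin(0.808835) ≈ 53.9823°
(Since b ≤ a we need B ≤ A, so the obtuse alternative 180° − 53.9823° ≈ 126.018° is rejected.)

B = 53.98°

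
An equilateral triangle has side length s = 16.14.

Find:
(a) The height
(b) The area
(a) The height splits the triangle into two 30-60-90 halves: h = s·√3/2 = 16.14·1.73205/2 ≈ 27.9553/2 ≈ 13.9777
(b) Area = (√3/4)·s² = (√3/4)·16.14² = (√3/4)·260.4996 ≈ 0.433013·260.4996 ≈ 112.8

Height = 13.98, Area = 112.8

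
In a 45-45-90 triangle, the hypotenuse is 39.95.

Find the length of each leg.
In a 45-45-90 triangle hypotenuse = leg·√2, so leg = hypotenuse/√2.
Leg = 39.95/√2 ≈ 39.95/1.41421 ≈ 28.2489

Each leg = 28.25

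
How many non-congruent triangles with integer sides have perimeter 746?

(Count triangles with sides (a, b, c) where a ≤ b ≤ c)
Let a ≤ b ≤ c with a + b + c = 746. The only binding inequality is a + b > c, i.e. 746 − c > c, so c < 746/2; and c ≥ 746/3 since c is the largest side.
So 249 ≤ c ≤ 372. For each c, b runs from ⌈(746 − c)/2⌉ up to c (then a = 746 − b − c satisfies 1 ≤ a ≤ b automatically), giving c − ⌈(746 − c)/2⌉ + 1 choices.
Summing over c: 1 + 3 + 4 + 6 + … + 184 + 186  (124 terms, c = 249, …, 372) = 11594
Check (closed form: nearest integer to p²/48 for even p, (p+3)²/48 for odd p): 746²/48 = 556516/48 ≈ 11594.08 → 11594

11594 triangles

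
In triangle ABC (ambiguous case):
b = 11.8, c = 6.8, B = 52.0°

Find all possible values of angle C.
b/sin(B) = c/sin(C)  ⇒  sin(C) = c·sin(B)/b = 6.8·sin(52.0°)/11.8
sin(52.0°) ≈ 0.788011
sin(C) ≈ 6.8·0.788011/11.8 ≈ 5.35847/11.8 ≈ 0.454108
Candidate 1: C₁ = arcsin(0.454108) ≈ 27.0075°  →  A = 180° − 52.0° − 27.0075° ≈ 100.992° > 0, valid
Candidate 2: C₂ = 180° − C₁ ≈ 152.992°  →  A = 180° − 52.0° − 152.992° ≈ -24.9925° ≤ 0, not a valid triangle

C = 27.01° (one solution)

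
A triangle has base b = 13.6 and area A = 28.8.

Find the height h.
A = ½·b·h  ⇒  h = 2A/b = 2·28.8/13.6 = 57.6/13.6 ≈ 4.23529

h = 4.235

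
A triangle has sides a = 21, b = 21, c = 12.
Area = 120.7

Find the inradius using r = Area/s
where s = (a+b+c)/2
s = (21 + 21 + 12)/2 = 54/2 = 27
r = Area/s = 120.7/27 ≈ 4.47037

r = 4.47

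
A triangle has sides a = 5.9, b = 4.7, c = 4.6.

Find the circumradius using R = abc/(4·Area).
First find the area with Heron's formula.
s = (5.9 + 4.7 + 4.6)/2 = 7.6
Area = √(s(s−a)(s−b)(s−c)) = √(7.6·1.7·2.9·3) ≈ √112.404 ≈ 10.6021
abc = 5.9·4.7·4.6 = 127.558
R = abc/(4·Area) ≈ 127.558/(4·10.6021) = 127.558/42.4083 ≈ 3.00785

R = 3.008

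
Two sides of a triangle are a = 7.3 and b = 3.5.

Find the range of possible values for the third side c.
Triangle inequality: |a − b| < c < a + b
|a − b| = |7.3 − 3.5| = 3.8
a + b = 7.3 + 3.5 = 10.8

3.8 < c < 10.8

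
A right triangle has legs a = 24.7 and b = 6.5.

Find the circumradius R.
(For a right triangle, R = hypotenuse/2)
Hypotenuse c = √(a² + b²) = √(610.09 + 42.25) = √652.34 ≈ 25.5409
R = c/2 ≈ 25.5409/2 ≈ 12.7705

R = 12.77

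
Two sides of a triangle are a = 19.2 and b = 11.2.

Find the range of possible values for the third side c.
Triangle inequality: |a − b| < c < a + b
|a − b| = |19.2 − 11.2| = 8
a + b = 19.2 + 11.2 = 30.4

8 < c < 30.4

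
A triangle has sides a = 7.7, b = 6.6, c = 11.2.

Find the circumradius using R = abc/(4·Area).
First find the area with Heron's formula.
s = (7.7 + 6.6 + 11.2)/2 = 12.75
Area = √(s(s−a)(s−b)(s−c)) = √(12.75·5.05·6.15·1.55) ≈ √613.774 ≈ 24.7745
abc = 7.7·6.6·11.2 = 569.184
R = abc/(4·Area) ≈ 569.184/(4·24.7745) = 569.184/99.0978 ≈ 5.74366

R = 5.744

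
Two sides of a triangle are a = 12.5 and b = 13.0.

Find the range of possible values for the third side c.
Triangle inequality: |a − b| < c < a + b
|a − b| = |12.5 − 13.0| = 0.5
a + b = 12.5 + 13.0 = 25.5

0.5 < c < 25.5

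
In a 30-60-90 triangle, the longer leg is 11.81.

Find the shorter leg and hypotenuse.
In a 30-60-90 triangle the sides are in ratio 1 : √3 : 2, so short leg = long leg/√3 and hypotenuse = 2·(short leg).
Short leg = 11.81/√3 ≈ 11.81/1.73205 ≈ 6.81851
Hypotenuse = 2·6.81851 ≈ 13.637

Short leg = 6.819, Hypotenuse = 13.64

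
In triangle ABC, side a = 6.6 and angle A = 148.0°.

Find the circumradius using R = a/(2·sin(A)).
R = a/(2·sin(A)) = 6.6/(2·sin(148.0°))
sin(148.0°) ≈ 0.529919
R ≈ 6.6/(2·0.529919) = 6.6/1.05984 ≈ 6.22736

R = 6.227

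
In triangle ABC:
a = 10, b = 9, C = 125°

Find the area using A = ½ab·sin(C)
A = ½·a·b·sin(C) = ½·10·9·sin(125°)
sin(125°) ≈ 0.819152
A ≈ ½·90·0.819152 = 45·0.819152 ≈ 36.8618

Area = 36.86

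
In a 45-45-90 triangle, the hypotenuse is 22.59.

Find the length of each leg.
In a 45-45-90 triangle hypotenuse = leg·√2, so leg = hypotenuse/√2.
Leg = 22.59/√2 ≈ 22.59/1.41421 ≈ 15.9735

Each leg = 15.97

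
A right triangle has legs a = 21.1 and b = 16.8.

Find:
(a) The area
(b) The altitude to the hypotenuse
(a) The legs are perpendicular, so Area = ½·a·b = ½·21.1·16.8 = ½·354.48 = 177.24
(b) Hypotenuse c = √(a² + b²) = √(445.21 + 282.24) = √727.45 ≈ 26.9713
    Area = ½·c·h_c  ⇒  h_c = 2·Area/c = 354.48/26.9713 ≈ 13.1429

Area = 177.24, h_c = 13.14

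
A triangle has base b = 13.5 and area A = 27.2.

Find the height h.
A = ½·b·h  ⇒  h = 2A/b = 2·27.2/13.5 = 54.4/13.5 ≈ 4.02963

h = 4.03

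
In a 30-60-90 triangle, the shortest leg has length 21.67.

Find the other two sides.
In a 30-60-90 triangle the sides are in ratio 1 : √3 : 2 (short leg : long leg : hypotenuse).
Long leg = 21.67·√3 ≈ 21.67·1.73205 ≈ 37.5335
Hypotenuse = 2·21.67 = 43.34

Long leg = 21.67√3 = 37.53, Hypotenuse = 43.34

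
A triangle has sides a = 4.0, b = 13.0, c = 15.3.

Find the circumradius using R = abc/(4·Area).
First find the area with Heron's formula.
s = (4.0 + 13.0 + 15.3)/2 = 16.15
Area = √(s(s−a)(s−b)(s−c)) = √(16.15·12.15·3.15·0.85) ≈ √525.386 ≈ 22.9213
abc = 4.0·13.0·15.3 = 795.6
R = abc/(4·Area) ≈ 795.6/(4·22.9213) = 795.6/91.6852 ≈ 8.67752

R = 8.678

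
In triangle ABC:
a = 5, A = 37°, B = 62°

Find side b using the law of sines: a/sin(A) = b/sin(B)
a/sin(A) = b/sin(B)  ⇒  b = a·sin(B)/sin(A) = 5·sin(62°)/sin(37°)
sin(62°) ≈ 0.882948, sin(37°) ≈ 0.601815
b ≈ 5·0.882948/0.601815 ≈ 4.41474/0.601815 ≈ 7.33571

b = 7.336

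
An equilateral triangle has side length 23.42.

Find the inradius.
r = Area/s with s the semi-perimeter.
Area = (√3/4)·23.42² = (√3/4)·548.4964 ≈ 0.433013·548.4964 ≈ 237.506
s = 3·23.42/2 = 35.13
r ≈ 237.506/35.13 ≈ 6.76077
(Equivalently r = side/(2√3) = 23.42/3.4641 ≈ 6.76077.)

r = 6.761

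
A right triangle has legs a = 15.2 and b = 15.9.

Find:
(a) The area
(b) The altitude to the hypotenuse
(a) The legs are perpendicular, so Area = ½·a·b = ½·15.2·15.9 = ½·241.68 = 120.84
(b) Hypotenuse c = √(a² + b²) = √(231.04 + 252.81) = √483.85 ≈ 21.9966
    Area = ½·c·h_c  ⇒  h_c = 2·Area/c = 241.68/21.9966 ≈ 10.9872

Area = 120.84, h_c = 10.99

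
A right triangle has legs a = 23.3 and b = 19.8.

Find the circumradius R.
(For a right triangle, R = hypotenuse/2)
Hypotenuse c = √(a² + b²) = √(542.89 + 392.04) = √934.93 ≈ 30.5766
R = c/2 ≈ 30.5766/2 ≈ 15.2883

R = 15.29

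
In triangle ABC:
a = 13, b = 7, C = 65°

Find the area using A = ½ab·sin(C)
A = ½·a·b·sin(C) = ½·13·7·sin(65°)
sin(65°) ≈ 0.906308
A ≈ ½·91·0.906308 = 45.5·0.906308 ≈ 41.237

Area = 41.24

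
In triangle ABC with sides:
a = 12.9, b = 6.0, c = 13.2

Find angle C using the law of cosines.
c² = a² + b² − 2ab·cos(C)  ⇒  cos(C) = (a² + b² − c²)/(2ab)
cos(C) = (12.9² + 6.0² − 13.2²)/(2·12.9·6.0) = (166.41 + 36 − 174.24)/154.8 = 28.17/154.8 ≈ 0.181977
C = arccos(0.181977) ≈ 79.5151°

C = 79.52°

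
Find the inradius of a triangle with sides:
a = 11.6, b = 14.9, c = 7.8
r = Area/s where s is the semi-perimeter.
s = (11.6 + 14.9 + 7.8)/2 = 34.3/2 = 17.15
Area = √(s(s−a)(s−b)(s−c)) = √(17.15·5.55·2.25·9.35) ≈ √2002.4 ≈ 44.7482
r ≈ 44.7482/17.15 ≈ 2.60922

r = 2.609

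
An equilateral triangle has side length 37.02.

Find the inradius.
r = Area/s with s the semi-perimeter.
Area = (√3/4)·37.02² = (√3/4)·1370.4804 ≈ 0.433013·1370.4804 ≈ 593.435
s = 3·37.02/2 = 55.53
r ≈ 593.435/55.53 ≈ 10.6868
(Equivalently r = side/(2√3) = 37.02/3.4641 ≈ 10.6868.)

r = 10.69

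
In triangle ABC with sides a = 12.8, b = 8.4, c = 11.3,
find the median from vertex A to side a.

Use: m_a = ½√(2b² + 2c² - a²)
m_a = ½√(2·8.4² + 2·11.3² − 12.8²) = ½√(2·70.56 + 2·127.69 − 163.84) = ½√(141.12 + 255.38 − 163.84) = ½√232.66
√232.66 ≈ 15.2532, so m_a ≈ 7.6266

m_a = 7.627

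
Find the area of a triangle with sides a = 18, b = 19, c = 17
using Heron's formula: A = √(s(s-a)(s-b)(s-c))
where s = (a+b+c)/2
s = (18 + 19 + 17)/2 = 54/2 = 27
s − a = 9, s − b = 8, s − c = 10
s(s−a)(s−b)(s−c) = 27·9·8·10 = 19440
Area = √19440 ≈ 139.427

s = 27.0, Area = 139.4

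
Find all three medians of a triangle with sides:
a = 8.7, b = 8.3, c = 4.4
Median formula: m_a = ½√(2b² + 2c² − a²) (and cyclically). a² = 75.69, b² = 68.89, c² = 19.36.
m_a = ½√(2·68.89 + 2·19.36 − 75.69) = ½√100.81 ≈ ½·10.0404 ≈ 5.02021
m_b = ½√(2·75.69 + 2·19.36 − 68.89) = ½√121.21 ≈ ½·11.0095 ≈ 5.50477
m_c = ½√(2·75.69 + 2·68.89 − 19.36) = ½√269.8 ≈ ½·16.4256 ≈ 8.21279

m_a = 5.02, m_b = 5.505, m_c = 8.213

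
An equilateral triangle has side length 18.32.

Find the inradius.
r = Area/s with s the semi-perimeter.
Area = (√3/4)·18.32² = (√3/4)·335.6224 ≈ 0.433013·335.6224 ≈ 145.329
s = 3·18.32/2 = 27.48
r ≈ 145.329/27.48 ≈ 5.28853
(Equivalently r = side/(2√3) = 18.32/3.4641 ≈ 5.28853.)

r = 5.289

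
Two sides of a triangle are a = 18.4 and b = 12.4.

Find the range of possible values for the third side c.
Triangle inequality: |a − b| < c < a + b
|a − b| = |18.4 − 12.4| = 6
a + b = 18.4 + 12.4 = 30.8

6 < c < 30.8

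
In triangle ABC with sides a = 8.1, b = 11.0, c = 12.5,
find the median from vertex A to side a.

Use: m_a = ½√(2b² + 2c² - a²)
m_a = ½√(2·11.0² + 2·12.5² − 8.1²) = ½√(2·121 + 2·156.25 − 65.61) = ½√(242 + 312.5 − 65.61) = ½√488.89
√488.89 ≈ 22.1109, so m_a ≈ 11.0554

m_a = 11.06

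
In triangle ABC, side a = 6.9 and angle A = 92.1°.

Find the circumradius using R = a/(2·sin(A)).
R = a/(2·sin(A)) = 6.9/(2·sin(92.1°))
sin(92.1°) ≈ 0.999328
R ≈ 6.9/(2·0.999328) = 6.9/1.99866 ≈ 3.45232

R = 3.452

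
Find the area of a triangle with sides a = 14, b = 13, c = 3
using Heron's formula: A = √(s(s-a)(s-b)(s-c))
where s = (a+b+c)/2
s = (14 + 13 + 3)/2 = 30/2 = 15
s − a = 1, s − b = 2, s − c = 12
s(s−a)(s−b)(s−c) = 15·1·2·12 = 360
Area = √360 ≈ 18.9737

s = 15.0, Area = 18.97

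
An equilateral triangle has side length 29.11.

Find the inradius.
r = Area/s with s the semi-perimeter.
Area = (√3/4)·29.11² = (√3/4)·847.3921 ≈ 0.433013·847.3921 ≈ 366.932
s = 3·29.11/2 = 43.665
r ≈ 366.932/43.665 ≈ 8.40333
(Equivalently r = side/(2√3) = 29.11/3.4641 ≈ 8.40333.)

r = 8.403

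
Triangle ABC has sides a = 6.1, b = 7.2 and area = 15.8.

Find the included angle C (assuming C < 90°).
Area = ½·a·b·sin(C)  ⇒  sin(C) = 2·Area/(a·b) = 2·15.8/(6.1·7.2) = 31.6/43.92 ≈ 0.71949
C = arcsin(0.71949) ≈ 46.0124° (taking the acute solution since C < 90°)

C = 46.01°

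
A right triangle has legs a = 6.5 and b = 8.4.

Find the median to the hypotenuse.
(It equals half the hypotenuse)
Hypotenuse c = √(a² + b²) = √(42.25 + 70.56) = √112.81 ≈ 10.6212
Median to hypotenuse = c/2 ≈ 10.6212/2 ≈ 5.3106

Median = 5.311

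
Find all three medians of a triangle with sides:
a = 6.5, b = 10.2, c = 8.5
Median formula: m_a = ½√(2b² + 2c² − a²) (and cyclically). a² = 42.25, b² = 104.04, c² = 72.25.
m_a = ½√(2·104.04 + 2·72.25 − 42.25) = ½√310.33 ≈ ½·17.6162 ≈ 8.80809
m_b = ½√(2·42.25 + 2·72.25 − 104.04) = ½√124.96 ≈ ½·11.1786 ≈ 5.58928
m_c = ½√(2·42.25 + 2·104.04 − 72.25) = ½√220.33 ≈ ½·14.8435 ≈ 7.42176

m_a = 8.808, m_b = 5.589, m_c = 7.422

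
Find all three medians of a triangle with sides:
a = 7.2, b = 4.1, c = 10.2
Median formula: m_a = ½√(2b² + 2c² − a²) (and cyclically). a² = 51.84, b² = 16.81, c² = 104.04.
m_a = ½√(2·16.81 + 2·104.04 − 51.84) = ½√189.86 ≈ ½·13.779 ≈ 6.88948
m_b = ½√(2·51.84 + 2·104.04 − 16.81) = ½√294.95 ≈ ½·17.1741 ≈ 8.58705
m_c = ½√(2·51.84 + 2·16.81 − 104.04) = ½√33.26 ≈ ½·5.76715 ≈ 2.88357

m_a = 6.889, m_b = 8.587, m_c = 2.884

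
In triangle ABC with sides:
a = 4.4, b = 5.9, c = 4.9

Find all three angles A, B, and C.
Law of cosines for each angle (a² = 19.36, b² = 34.81, c² = 24.01):
cos(A) = (b² + c² − a²)/(2bc) = (34.81 + 24.01 − 19.36)/(2·5.9·4.9) = 39.46/57.82 ≈ 0.682463  ⇒  A ≈ 46.9636°
cos(B) = (a² + c² − b²)/(2ac) = (19.36 + 24.01 − 34.81)/(2·4.4·4.9) = 8.56/43.12 ≈ 0.198516  ⇒  B ≈ 78.5498°
cos(C) = (a² + b² − c²)/(2ab) = (19.36 + 34.81 − 24.01)/(2·4.4·5.9) = 30.16/51.92 ≈ 0.580894  ⇒  C ≈ 54.4866°
Check: A + B + C ≈ 180°

A = 46.96°, B = 78.55°, C = 54.49°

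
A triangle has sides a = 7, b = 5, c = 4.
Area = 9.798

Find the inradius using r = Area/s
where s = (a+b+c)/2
s = (7 + 5 + 4)/2 = 16/2 = 8
r = Area/s = 9.798/8 ≈ 1.22475

r = 1.225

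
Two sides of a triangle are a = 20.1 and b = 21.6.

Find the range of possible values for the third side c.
Triangle inequality: |a − b| < c < a + b
|a − b| = |20.1 − 21.6| = 1.5
a + b = 20.1 + 21.6 = 41.7

1.5 < c < 41.7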